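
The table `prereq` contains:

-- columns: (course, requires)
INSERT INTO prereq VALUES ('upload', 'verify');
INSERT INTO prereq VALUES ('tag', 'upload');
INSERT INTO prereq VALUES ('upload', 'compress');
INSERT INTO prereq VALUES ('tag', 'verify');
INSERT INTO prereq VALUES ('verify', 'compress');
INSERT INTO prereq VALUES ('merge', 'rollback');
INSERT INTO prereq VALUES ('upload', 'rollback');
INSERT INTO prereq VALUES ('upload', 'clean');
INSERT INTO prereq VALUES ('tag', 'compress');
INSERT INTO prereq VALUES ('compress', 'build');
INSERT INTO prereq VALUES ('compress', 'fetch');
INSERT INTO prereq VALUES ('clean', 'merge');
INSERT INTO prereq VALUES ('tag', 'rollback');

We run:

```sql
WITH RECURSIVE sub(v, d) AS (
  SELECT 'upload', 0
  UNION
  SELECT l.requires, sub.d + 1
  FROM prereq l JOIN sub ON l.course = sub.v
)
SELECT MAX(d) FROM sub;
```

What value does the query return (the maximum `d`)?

3

Base: (upload, d=0).
Iteration 1: edges from {upload} -> (clean, d=1), (compress, d=1), (rollback, d=1), (verify, d=1).
Iteration 2: edges from {clean,compress,rollback,verify} -> (build, d=2), (compress, d=2), (fetch, d=2), (merge, d=2).
Iteration 3: edges from {build,compress,fetch,merge} -> (build, d=3), (fetch, d=3), (rollback, d=3).
Iteration 4: no outgoing edges from {build,fetch,rollback}; recursion stops.
d values: 0, 1, 1, 1, 1, 2, 2, 2, 2, 3, 3, 3; the maximum is 3.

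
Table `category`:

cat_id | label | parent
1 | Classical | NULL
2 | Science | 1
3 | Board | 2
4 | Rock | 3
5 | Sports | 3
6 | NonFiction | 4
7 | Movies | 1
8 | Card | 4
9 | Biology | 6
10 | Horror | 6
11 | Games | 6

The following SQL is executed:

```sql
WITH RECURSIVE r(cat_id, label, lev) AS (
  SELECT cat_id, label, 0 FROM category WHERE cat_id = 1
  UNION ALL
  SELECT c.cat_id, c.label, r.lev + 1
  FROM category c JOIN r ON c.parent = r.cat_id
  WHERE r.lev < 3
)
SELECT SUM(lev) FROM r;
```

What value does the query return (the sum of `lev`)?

Base: cat_id=1 (Classical) at lev 0.
Iteration 1: rows with parent in {1} -> Science (id 2, lev 1), Movies (id 7, lev 1).
Iteration 2: rows with parent in {2,7} -> Board (id 3, lev 2).
Iteration 3: rows with parent in {3} -> Rock (id 4, lev 3), Sports (id 5, lev 3).
Iteration 4: lev < 3 fails for all current rows; recursion stops.
SUM(lev) = 0 + 1 + 1 + 2 + 3 + 3 = 10.

10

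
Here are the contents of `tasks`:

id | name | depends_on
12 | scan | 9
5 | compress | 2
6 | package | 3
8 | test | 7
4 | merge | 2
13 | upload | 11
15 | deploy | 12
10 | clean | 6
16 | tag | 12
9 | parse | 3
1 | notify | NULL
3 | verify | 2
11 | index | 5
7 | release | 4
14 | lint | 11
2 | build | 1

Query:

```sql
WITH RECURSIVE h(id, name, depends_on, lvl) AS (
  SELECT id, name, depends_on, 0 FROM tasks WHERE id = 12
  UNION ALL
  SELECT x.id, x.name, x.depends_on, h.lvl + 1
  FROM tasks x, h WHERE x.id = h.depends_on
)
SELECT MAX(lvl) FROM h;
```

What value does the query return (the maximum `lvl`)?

4

Base: id=12 (scan), depends_on=9, lvl 0.
Iteration 1: join on id=9 -> parse (id 9, depends_on=3, lvl 1).
Iteration 2: join on id=3 -> verify (id 3, depends_on=2, lvl 2).
Iteration 3: join on id=2 -> build (id 2, depends_on=1, lvl 3).
Iteration 4: join on id=1 -> notify (id 1, depends_on=NULL, lvl 4).
Iteration 5: depends_on is NULL; no match; recursion stops.
lvl values: 0, 1, 2, 3, 4; the maximum is 4.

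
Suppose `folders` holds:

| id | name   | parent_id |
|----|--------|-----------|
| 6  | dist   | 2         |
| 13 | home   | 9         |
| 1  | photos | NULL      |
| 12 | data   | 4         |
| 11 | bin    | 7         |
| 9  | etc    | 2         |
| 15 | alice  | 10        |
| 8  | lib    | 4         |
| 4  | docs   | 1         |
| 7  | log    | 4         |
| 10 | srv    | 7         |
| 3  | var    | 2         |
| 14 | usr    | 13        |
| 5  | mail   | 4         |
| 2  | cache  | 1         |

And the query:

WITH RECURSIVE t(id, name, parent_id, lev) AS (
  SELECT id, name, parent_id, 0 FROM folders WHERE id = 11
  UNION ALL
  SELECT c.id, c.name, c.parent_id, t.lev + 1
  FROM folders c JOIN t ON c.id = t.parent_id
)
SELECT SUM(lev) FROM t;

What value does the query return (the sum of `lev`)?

Base: id=11 (bin), parent_id=7, lev 0.
Iteration 1: join on id=7 -> log (id 7, parent_id=4, lev 1).
Iteration 2: join on id=4 -> docs (id 4, parent_id=1, lev 2).
Iteration 3: join on id=1 -> photos (id 1, parent_id=NULL, lev 3).
Iteration 4: parent_id is NULL; no match; recursion stops.
SUM(lev) = 0 + 1 + 2 + 3 = 6.

6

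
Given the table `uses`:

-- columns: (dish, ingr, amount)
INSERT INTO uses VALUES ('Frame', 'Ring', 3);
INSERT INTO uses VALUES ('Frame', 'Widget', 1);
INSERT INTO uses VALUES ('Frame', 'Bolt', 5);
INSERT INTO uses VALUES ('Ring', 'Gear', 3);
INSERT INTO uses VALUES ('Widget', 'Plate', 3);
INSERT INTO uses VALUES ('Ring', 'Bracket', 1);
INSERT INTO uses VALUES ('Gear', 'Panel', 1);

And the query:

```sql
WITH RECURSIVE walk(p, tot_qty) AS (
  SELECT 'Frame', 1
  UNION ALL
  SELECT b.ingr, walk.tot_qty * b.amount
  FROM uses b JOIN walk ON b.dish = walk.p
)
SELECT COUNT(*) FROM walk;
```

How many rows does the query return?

Base: (Frame, tot_qty=1).
Iteration 1: components of {Frame} -> Bolt = 1*5 = 5, Ring = 1*3 = 3, Widget = 1*1 = 1.
Iteration 2: components of {Bolt,Ring,Widget} -> Bracket = 3*1 = 3, Gear = 3*3 = 9, Plate = 1*3 = 3.
Iteration 3: components of {Bracket,Gear,Plate} -> Panel = 9*1 = 9.
Iteration 4: no further components; recursion stops.
Total rows emitted: 8.

8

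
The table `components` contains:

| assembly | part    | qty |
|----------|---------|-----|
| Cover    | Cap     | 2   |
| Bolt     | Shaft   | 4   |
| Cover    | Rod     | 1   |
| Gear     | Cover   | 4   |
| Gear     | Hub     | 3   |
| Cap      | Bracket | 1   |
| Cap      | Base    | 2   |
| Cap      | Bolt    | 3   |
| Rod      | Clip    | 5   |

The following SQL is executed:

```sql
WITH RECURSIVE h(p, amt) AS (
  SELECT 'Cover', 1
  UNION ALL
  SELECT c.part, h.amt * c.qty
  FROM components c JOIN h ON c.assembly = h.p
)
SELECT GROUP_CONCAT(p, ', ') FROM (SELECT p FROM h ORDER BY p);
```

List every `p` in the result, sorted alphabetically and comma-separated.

Base, Bolt, Bracket, Cap, Clip, Cover, Rod, Shaft

Base: (Cover, amt=1).
Iteration 1: components of {Cover} -> Cap = 1*2 = 2, Rod = 1*1 = 1.
Iteration 2: components of {Cap,Rod} -> Base = 2*2 = 4, Bolt = 2*3 = 6, Bracket = 2*1 = 2, Clip = 1*5 = 5.
Iteration 3: components of {Base,Bolt,Bracket,Clip} -> Shaft = 6*4 = 24.
Iteration 4: no further components; recursion stops.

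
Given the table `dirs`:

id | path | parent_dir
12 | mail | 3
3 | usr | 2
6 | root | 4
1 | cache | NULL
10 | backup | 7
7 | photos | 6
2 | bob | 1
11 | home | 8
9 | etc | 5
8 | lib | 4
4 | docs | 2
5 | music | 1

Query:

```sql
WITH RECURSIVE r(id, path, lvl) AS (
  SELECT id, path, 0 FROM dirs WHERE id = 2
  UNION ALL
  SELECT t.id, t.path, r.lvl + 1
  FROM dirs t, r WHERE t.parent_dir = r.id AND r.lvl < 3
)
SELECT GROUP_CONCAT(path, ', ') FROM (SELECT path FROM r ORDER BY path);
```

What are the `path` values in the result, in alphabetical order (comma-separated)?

Base: id=2 (bob) at lvl 0.
Iteration 1: rows with parent_dir in {2} -> usr (id 3, lvl 1), docs (id 4, lvl 1).
Iteration 2: rows with parent_dir in {3,4} -> root (id 6, lvl 2), lib (id 8, lvl 2), mail (id 12, lvl 2).
Iteration 3: rows with parent_dir in {6,8,12} -> photos (id 7, lvl 3), home (id 11, lvl 3).
Iteration 4: lvl < 3 fails for all current rows; recursion stops.

bob, docs, home, lib, mail, photos, root, usr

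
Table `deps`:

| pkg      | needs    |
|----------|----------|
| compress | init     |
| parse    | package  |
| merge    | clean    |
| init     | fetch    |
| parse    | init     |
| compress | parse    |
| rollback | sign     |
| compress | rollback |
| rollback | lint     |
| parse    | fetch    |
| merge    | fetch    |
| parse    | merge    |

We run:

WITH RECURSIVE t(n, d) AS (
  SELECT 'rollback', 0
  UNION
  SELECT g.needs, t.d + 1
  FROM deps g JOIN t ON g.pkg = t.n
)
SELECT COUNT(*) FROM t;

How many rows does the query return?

3

Base: (rollback, d=0).
Iteration 1: edges from {rollback} -> (lint, d=1), (sign, d=1).
Iteration 2: no outgoing edges from {lint,sign}; recursion stops.
Total rows emitted: 3.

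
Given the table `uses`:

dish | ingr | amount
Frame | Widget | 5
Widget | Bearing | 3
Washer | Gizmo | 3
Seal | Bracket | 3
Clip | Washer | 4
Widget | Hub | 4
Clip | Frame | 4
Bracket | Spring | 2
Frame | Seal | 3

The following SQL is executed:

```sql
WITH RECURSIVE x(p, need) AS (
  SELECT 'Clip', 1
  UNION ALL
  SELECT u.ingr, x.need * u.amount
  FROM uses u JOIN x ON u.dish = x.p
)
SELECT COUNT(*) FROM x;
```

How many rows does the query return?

Base: (Clip, need=1).
Iteration 1: components of {Clip} -> Frame = 1*4 = 4, Washer = 1*4 = 4.
Iteration 2: components of {Frame,Washer} -> Gizmo = 4*3 = 12, Seal = 4*3 = 12, Widget = 4*5 = 20.
Iteration 3: components of {Gizmo,Seal,Widget} -> Bearing = 20*3 = 60, Bracket = 12*3 = 36, Hub = 20*4 = 80.
Iteration 4: components of {Bearing,Bracket,Hub} -> Spring = 36*2 = 72.
Iteration 5: no further components; recursion stops.
Total rows emitted: 10.

10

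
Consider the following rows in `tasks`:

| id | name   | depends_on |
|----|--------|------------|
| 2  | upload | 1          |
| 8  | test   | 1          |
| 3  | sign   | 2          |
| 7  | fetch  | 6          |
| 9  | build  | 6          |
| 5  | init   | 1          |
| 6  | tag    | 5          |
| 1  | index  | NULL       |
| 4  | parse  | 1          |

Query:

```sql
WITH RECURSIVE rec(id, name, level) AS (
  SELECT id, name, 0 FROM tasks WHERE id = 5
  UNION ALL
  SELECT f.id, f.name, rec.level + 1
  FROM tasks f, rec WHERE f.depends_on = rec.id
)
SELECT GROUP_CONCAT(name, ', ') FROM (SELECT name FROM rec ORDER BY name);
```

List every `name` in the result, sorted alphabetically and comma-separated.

build, fetch, init, tag

Base: id=5 (init) at level 0.
Iteration 1: rows with depends_on in {5} -> tag (id 6, level 1).
Iteration 2: rows with depends_on in {6} -> fetch (id 7, level 2), build (id 9, level 2).
Iteration 3: no rows with depends_on in {7,9}; recursion stops.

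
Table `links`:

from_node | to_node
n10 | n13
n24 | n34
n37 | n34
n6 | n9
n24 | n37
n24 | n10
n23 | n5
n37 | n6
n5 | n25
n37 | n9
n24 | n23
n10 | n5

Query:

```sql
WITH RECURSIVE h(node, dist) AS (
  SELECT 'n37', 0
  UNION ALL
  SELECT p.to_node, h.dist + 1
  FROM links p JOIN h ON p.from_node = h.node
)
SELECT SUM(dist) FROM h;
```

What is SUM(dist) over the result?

5

Base: (n37, dist=0).
Iteration 1: edges from {n37} -> (n34, dist=1), (n6, dist=1), (n9, dist=1).
Iteration 2: edges from {n34,n6,n9} -> (n9, dist=2).
Iteration 3: no outgoing edges from {n9}; recursion stops.
SUM(dist) = 0 + 1 + 1 + 1 + 2 = 5.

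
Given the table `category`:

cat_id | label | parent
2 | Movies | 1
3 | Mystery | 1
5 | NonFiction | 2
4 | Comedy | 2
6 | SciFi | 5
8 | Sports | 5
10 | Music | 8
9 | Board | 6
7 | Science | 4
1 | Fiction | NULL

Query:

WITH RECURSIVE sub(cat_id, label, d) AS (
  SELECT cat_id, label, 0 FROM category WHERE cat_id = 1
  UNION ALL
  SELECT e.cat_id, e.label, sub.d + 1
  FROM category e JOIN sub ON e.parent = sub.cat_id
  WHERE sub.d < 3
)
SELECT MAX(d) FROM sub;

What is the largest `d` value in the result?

3

Base: cat_id=1 (Fiction) at d 0.
Iteration 1: rows with parent in {1} -> Movies (id 2, d 1), Mystery (id 3, d 1).
Iteration 2: rows with parent in {2,3} -> Comedy (id 4, d 2), NonFiction (id 5, d 2).
Iteration 3: rows with parent in {4,5} -> SciFi (id 6, d 3), Science (id 7, d 3), Sports (id 8, d 3).
Iteration 4: d < 3 fails for all current rows; recursion stops.
d values: 0, 1, 1, 2, 2, 3, 3, 3; the maximum is 3.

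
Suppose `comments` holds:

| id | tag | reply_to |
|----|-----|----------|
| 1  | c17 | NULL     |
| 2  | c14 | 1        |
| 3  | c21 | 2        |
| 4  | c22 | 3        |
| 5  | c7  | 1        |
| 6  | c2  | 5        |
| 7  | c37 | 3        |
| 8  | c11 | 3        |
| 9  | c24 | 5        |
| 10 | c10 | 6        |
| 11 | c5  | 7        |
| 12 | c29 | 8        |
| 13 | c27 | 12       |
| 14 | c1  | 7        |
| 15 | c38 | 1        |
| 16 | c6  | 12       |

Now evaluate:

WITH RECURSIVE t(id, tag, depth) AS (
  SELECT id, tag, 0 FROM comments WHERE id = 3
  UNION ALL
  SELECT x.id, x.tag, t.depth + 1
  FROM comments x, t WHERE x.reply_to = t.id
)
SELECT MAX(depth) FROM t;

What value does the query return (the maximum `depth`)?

Base: id=3 (c21) at depth 0.
Iteration 1: rows with reply_to in {3} -> c22 (id 4, depth 1), c37 (id 7, depth 1), c11 (id 8, depth 1).
Iteration 2: rows with reply_to in {4,7,8} -> c5 (id 11, depth 2), c29 (id 12, depth 2), c1 (id 14, depth 2).
Iteration 3: rows with reply_to in {11,12,14} -> c27 (id 13, depth 3), c6 (id 16, depth 3).
Iteration 4: no rows with reply_to in {13,16}; recursion stops.
depth values: 0, 1, 1, 1, 2, 2, 2, 3, 3; the maximum is 3.

3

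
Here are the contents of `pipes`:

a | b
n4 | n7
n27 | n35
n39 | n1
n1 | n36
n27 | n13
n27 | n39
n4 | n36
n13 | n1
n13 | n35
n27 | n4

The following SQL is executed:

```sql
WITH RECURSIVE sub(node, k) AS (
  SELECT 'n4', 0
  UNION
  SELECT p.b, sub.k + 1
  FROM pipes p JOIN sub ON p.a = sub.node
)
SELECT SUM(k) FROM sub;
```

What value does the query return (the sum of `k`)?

Base: (n4, k=0).
Iteration 1: edges from {n4} -> (n36, k=1), (n7, k=1).
Iteration 2: no outgoing edges from {n36,n7}; recursion stops.
SUM(k) = 0 + 1 + 1 = 2.

2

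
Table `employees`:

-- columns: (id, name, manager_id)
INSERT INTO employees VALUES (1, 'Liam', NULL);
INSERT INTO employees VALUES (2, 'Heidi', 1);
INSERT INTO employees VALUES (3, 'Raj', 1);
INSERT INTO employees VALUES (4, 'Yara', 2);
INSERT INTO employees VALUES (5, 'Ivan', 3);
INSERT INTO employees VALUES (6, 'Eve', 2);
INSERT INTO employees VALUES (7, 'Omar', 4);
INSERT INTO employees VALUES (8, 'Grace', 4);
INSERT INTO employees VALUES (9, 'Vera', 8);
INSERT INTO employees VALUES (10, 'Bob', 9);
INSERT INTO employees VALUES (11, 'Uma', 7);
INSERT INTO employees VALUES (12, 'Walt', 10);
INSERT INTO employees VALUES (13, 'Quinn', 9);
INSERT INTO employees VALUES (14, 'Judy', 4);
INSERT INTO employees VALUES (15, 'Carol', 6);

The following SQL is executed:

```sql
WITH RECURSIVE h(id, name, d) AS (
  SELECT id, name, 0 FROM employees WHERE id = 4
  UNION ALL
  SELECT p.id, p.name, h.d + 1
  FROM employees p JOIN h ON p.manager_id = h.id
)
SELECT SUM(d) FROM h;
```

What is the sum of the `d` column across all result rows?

17

Base: id=4 (Yara) at d 0.
Iteration 1: rows with manager_id in {4} -> Omar (id 7, d 1), Grace (id 8, d 1), Judy (id 14, d 1).
Iteration 2: rows with manager_id in {7,8,14} -> Vera (id 9, d 2), Uma (id 11, d 2).
Iteration 3: rows with manager_id in {9,11} -> Bob (id 10, d 3), Quinn (id 13, d 3).
Iteration 4: rows with manager_id in {10,13} -> Walt (id 12, d 4).
Iteration 5: no rows with manager_id in {12}; recursion stops.
SUM(d) = 0 + 1 + 1 + 1 + 2 + 2 + 3 + 3 + 4 = 17.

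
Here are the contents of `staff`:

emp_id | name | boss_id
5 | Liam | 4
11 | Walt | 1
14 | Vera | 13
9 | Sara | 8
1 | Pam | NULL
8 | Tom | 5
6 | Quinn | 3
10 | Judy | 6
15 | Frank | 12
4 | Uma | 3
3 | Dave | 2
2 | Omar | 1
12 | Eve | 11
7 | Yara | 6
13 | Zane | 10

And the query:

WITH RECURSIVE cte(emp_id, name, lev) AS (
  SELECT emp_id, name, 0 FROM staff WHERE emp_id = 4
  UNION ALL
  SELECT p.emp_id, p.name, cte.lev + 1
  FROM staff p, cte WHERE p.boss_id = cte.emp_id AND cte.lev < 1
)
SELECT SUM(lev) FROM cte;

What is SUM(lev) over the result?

Base: emp_id=4 (Uma) at lev 0.
Iteration 1: rows with boss_id in {4} -> Liam (id 5, lev 1).
Iteration 2: lev < 1 fails for all current rows; recursion stops.
SUM(lev) = 0 + 1 = 1.

1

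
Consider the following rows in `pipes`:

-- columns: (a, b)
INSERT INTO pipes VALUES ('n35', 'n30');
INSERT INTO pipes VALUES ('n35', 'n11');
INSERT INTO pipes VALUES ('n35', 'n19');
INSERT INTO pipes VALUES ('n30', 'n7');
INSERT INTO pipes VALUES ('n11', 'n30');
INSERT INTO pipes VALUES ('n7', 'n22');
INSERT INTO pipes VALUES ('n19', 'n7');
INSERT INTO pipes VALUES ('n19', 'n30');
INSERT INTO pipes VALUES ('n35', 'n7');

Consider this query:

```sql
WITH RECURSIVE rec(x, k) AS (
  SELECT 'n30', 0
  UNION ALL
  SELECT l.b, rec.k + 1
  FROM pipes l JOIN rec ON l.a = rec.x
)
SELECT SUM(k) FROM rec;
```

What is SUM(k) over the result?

Base: (n30, k=0).
Iteration 1: edges from {n30} -> (n7, k=1).
Iteration 2: edges from {n7} -> (n22, k=2).
Iteration 3: no outgoing edges from {n22}; recursion stops.
SUM(k) = 0 + 1 + 2 = 3.

3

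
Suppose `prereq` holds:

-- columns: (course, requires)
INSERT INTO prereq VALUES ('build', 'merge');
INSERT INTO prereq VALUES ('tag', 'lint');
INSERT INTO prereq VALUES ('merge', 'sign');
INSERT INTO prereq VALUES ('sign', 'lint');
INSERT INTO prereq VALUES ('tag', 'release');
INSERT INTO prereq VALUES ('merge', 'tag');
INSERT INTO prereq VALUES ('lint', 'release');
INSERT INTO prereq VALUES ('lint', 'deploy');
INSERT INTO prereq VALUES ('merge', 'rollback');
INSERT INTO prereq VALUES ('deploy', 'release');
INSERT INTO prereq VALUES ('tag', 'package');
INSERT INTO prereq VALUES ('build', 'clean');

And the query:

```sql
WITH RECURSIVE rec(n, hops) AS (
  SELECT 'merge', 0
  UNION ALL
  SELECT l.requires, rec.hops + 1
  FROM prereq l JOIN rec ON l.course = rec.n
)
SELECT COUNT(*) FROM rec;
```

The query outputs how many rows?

14

Base: (merge, hops=0).
Iteration 1: edges from {merge} -> (rollback, hops=1), (sign, hops=1), (tag, hops=1).
Iteration 2: edges from {rollback,sign,tag} -> (lint, hops=2) x2, (package, hops=2), (release, hops=2). [UNION ALL keeps all 4 new rows, including repeats]
Iteration 3: edges from {lint,package,release} -> (deploy, hops=3) x2, (release, hops=3) x2. [UNION ALL keeps all 4 new rows, including repeats]
Iteration 4: edges from {deploy,release} -> (release, hops=4) x2. [UNION ALL keeps all 2 new rows, including repeats]
Iteration 5: no outgoing edges from {release}; recursion stops.
Total rows emitted: 14.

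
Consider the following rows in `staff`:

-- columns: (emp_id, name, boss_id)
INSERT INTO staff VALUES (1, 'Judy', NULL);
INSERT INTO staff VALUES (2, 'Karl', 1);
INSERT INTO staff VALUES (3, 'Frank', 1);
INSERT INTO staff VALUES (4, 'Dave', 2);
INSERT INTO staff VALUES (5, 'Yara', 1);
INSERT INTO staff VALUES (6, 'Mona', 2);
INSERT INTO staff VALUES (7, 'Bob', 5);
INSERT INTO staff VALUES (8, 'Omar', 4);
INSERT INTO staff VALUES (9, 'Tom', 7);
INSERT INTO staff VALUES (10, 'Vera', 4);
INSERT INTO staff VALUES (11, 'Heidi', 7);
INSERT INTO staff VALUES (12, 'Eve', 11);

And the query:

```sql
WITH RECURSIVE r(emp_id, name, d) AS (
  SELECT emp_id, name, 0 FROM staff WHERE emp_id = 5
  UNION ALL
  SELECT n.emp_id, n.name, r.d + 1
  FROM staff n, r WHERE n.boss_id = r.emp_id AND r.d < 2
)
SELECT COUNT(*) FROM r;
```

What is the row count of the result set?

Base: emp_id=5 (Yara) at d 0.
Iteration 1: rows with boss_id in {5} -> Bob (id 7, d 1).
Iteration 2: rows with boss_id in {7} -> Tom (id 9, d 2), Heidi (id 11, d 2).
Iteration 3: d < 2 fails for all current rows; recursion stops.
Total rows emitted: 4.

4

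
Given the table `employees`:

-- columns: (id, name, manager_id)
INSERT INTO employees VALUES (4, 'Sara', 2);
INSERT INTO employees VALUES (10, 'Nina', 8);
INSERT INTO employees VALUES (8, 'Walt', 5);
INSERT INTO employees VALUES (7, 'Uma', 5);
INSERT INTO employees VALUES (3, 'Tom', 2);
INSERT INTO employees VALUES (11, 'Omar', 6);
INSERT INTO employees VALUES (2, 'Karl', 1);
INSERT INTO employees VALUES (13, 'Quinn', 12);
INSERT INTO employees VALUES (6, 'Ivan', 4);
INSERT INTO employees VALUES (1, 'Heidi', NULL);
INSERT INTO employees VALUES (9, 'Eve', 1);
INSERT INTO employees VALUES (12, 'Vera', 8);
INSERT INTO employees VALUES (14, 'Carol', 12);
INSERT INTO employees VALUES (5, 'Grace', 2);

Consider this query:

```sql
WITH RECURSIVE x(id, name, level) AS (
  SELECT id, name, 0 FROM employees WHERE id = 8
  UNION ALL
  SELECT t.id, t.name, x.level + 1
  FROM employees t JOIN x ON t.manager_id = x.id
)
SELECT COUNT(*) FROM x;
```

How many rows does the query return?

Base: id=8 (Walt) at level 0.
Iteration 1: rows with manager_id in {8} -> Nina (id 10, level 1), Vera (id 12, level 1).
Iteration 2: rows with manager_id in {10,12} -> Quinn (id 13, level 2), Carol (id 14, level 2).
Iteration 3: no rows with manager_id in {13,14}; recursion stops.
Total rows emitted: 5.

5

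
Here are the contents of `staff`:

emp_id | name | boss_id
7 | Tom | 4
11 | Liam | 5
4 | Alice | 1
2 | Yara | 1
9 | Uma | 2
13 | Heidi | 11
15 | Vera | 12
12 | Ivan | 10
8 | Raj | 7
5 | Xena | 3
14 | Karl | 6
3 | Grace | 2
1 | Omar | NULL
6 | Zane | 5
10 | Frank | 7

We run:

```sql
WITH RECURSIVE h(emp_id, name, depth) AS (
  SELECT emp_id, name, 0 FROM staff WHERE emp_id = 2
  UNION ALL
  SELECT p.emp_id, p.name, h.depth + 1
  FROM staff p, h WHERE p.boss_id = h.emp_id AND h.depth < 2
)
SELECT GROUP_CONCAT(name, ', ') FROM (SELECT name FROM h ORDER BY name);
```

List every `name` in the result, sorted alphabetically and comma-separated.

Base: emp_id=2 (Yara) at depth 0.
Iteration 1: rows with boss_id in {2} -> Grace (id 3, depth 1), Uma (id 9, depth 1).
Iteration 2: rows with boss_id in {3,9} -> Xena (id 5, depth 2).
Iteration 3: depth < 2 fails for all current rows; recursion stops.

Grace, Uma, Xena, Yara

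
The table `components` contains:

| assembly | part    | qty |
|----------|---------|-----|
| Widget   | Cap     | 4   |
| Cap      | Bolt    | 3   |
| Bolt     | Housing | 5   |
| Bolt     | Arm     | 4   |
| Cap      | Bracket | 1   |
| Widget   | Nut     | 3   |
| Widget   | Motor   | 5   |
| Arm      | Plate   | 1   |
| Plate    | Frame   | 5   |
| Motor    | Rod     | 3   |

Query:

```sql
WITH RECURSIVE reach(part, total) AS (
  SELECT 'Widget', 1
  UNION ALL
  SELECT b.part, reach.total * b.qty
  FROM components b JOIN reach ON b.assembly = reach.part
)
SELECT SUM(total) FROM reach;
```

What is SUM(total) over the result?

Base: (Widget, total=1).
Iteration 1: components of {Widget} -> Cap = 1*4 = 4, Motor = 1*5 = 5, Nut = 1*3 = 3.
Iteration 2: components of {Cap,Motor,Nut} -> Bolt = 4*3 = 12, Bracket = 4*1 = 4, Rod = 5*3 = 15.
Iteration 3: components of {Bolt,Bracket,Rod} -> Arm = 12*4 = 48, Housing = 12*5 = 60.
Iteration 4: components of {Arm,Housing} -> Plate = 48*1 = 48.
Iteration 5: components of {Plate} -> Frame = 48*5 = 240.
Iteration 6: no further components; recursion stops.
SUM(total) = 1 + 4 + 3 + 5 + 12 + 4 + 15 + 60 + 48 + 48 + 240 = 440.

440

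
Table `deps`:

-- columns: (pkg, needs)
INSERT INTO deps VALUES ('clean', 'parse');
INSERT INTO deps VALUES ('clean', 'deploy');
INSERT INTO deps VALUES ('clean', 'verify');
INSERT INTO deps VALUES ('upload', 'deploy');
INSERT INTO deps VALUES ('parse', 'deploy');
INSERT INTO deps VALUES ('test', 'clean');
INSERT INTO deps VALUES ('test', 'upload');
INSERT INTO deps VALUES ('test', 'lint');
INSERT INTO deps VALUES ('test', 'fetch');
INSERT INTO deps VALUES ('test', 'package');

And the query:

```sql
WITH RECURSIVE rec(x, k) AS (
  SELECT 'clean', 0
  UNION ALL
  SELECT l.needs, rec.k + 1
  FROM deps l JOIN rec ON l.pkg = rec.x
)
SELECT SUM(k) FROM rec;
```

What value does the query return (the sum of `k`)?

Base: (clean, k=0).
Iteration 1: edges from {clean} -> (deploy, k=1), (parse, k=1), (verify, k=1).
Iteration 2: edges from {deploy,parse,verify} -> (deploy, k=2).
Iteration 3: no outgoing edges from {deploy}; recursion stops.
SUM(k) = 0 + 1 + 1 + 1 + 2 = 5.

5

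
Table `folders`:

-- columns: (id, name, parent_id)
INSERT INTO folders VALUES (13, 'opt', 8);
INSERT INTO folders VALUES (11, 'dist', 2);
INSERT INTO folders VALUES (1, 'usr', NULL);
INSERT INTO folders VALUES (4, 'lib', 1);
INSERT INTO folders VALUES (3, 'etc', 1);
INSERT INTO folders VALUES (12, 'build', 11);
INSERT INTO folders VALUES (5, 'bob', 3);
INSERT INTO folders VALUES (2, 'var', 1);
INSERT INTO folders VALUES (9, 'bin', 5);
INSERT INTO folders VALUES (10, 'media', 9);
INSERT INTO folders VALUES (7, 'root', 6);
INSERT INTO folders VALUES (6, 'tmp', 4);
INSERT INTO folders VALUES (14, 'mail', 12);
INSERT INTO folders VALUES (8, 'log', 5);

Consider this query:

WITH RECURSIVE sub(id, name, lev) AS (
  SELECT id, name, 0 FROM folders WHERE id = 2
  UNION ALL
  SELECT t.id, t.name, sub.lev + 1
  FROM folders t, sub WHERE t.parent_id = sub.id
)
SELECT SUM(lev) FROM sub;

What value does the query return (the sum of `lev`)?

6

Base: id=2 (var) at lev 0.
Iteration 1: rows with parent_id in {2} -> dist (id 11, lev 1).
Iteration 2: rows with parent_id in {11} -> build (id 12, lev 2).
Iteration 3: rows with parent_id in {12} -> mail (id 14, lev 3).
Iteration 4: no rows with parent_id in {14}; recursion stops.
SUM(lev) = 0 + 1 + 2 + 3 = 6.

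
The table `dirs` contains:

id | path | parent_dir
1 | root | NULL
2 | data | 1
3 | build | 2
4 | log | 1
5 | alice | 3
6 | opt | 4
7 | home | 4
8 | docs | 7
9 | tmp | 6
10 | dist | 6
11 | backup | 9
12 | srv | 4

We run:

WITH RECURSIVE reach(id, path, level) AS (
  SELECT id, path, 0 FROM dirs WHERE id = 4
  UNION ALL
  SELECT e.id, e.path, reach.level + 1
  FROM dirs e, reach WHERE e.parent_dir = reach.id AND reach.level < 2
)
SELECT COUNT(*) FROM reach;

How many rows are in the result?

7

Base: id=4 (log) at level 0.
Iteration 1: rows with parent_dir in {4} -> opt (id 6, level 1), home (id 7, level 1), srv (id 12, level 1).
Iteration 2: rows with parent_dir in {6,7,12} -> docs (id 8, level 2), tmp (id 9, level 2), dist (id 10, level 2).
Iteration 3: level < 2 fails for all current rows; recursion stops.
Total rows emitted: 7.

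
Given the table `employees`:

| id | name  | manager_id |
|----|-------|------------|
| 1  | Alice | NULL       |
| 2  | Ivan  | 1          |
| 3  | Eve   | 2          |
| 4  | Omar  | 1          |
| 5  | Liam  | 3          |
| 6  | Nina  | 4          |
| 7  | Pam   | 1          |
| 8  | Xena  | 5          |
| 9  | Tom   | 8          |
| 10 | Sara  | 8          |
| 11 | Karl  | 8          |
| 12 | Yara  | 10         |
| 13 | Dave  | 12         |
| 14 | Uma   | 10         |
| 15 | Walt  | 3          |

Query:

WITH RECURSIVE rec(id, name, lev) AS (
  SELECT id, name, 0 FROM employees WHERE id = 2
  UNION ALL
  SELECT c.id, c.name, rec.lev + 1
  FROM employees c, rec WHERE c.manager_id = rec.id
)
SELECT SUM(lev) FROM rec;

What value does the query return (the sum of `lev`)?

Base: id=2 (Ivan) at lev 0.
Iteration 1: rows with manager_id in {2} -> Eve (id 3, lev 1).
Iteration 2: rows with manager_id in {3} -> Liam (id 5, lev 2), Walt (id 15, lev 2).
Iteration 3: rows with manager_id in {5,15} -> Xena (id 8, lev 3).
Iteration 4: rows with manager_id in {8} -> Tom (id 9, lev 4), Sara (id 10, lev 4), Karl (id 11, lev 4).
Iteration 5: rows with manager_id in {9,10,11} -> Yara (id 12, lev 5), Uma (id 14, lev 5).
Iteration 6: rows with manager_id in {12,14} -> Dave (id 13, lev 6).
Iteration 7: no rows with manager_id in {13}; recursion stops.
SUM(lev) = 0 + 1 + 2 + 2 + 3 + 4 + 4 + 4 + 5 + 5 + 6 = 36.

36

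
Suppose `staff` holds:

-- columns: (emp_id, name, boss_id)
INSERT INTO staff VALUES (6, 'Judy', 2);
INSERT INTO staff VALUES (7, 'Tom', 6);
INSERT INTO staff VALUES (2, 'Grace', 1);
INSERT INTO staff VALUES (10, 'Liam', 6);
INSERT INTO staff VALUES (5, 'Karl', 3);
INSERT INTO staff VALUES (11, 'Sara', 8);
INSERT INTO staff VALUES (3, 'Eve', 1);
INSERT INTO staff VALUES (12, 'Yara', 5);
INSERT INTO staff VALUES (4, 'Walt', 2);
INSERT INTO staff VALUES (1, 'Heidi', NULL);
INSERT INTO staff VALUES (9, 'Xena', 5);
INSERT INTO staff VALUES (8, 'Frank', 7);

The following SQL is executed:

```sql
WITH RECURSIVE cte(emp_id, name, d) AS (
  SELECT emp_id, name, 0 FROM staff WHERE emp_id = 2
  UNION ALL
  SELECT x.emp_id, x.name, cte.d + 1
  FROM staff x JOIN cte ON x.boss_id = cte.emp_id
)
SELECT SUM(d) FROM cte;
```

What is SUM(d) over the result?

13

Base: emp_id=2 (Grace) at d 0.
Iteration 1: rows with boss_id in {2} -> Walt (id 4, d 1), Judy (id 6, d 1).
Iteration 2: rows with boss_id in {4,6} -> Tom (id 7, d 2), Liam (id 10, d 2).
Iteration 3: rows with boss_id in {7,10} -> Frank (id 8, d 3).
Iteration 4: rows with boss_id in {8} -> Sara (id 11, d 4).
Iteration 5: no rows with boss_id in {11}; recursion stops.
SUM(d) = 0 + 1 + 1 + 2 + 2 + 3 + 4 = 13.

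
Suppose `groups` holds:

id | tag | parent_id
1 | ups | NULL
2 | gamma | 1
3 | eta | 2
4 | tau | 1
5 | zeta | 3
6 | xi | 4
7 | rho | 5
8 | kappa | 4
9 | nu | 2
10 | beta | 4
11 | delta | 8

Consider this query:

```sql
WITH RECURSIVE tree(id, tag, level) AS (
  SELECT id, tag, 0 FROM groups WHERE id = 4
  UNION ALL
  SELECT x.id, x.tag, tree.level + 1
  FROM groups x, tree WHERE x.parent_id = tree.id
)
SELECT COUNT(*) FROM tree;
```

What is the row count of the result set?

Base: id=4 (tau) at level 0.
Iteration 1: rows with parent_id in {4} -> xi (id 6, level 1), kappa (id 8, level 1), beta (id 10, level 1).
Iteration 2: rows with parent_id in {6,8,10} -> delta (id 11, level 2).
Iteration 3: no rows with parent_id in {11}; recursion stops.
Total rows emitted: 5.

5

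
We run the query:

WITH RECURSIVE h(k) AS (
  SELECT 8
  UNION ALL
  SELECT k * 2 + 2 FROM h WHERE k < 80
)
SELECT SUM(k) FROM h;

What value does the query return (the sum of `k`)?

Base: k=8.
Iteration 1: 8 < 80 holds -> k = 8 * 2 + 2 = 18.
Iteration 2: 18 < 80 holds -> k = 18 * 2 + 2 = 38.
Iteration 3: 38 < 80 holds -> k = 38 * 2 + 2 = 78.
Iteration 4: 78 < 80 holds -> k = 78 * 2 + 2 = 158.
Iteration 5: 158 < 80 fails; recursion stops.
SUM(k) = 8 + 18 + 38 + 78 + 158 = 300.

300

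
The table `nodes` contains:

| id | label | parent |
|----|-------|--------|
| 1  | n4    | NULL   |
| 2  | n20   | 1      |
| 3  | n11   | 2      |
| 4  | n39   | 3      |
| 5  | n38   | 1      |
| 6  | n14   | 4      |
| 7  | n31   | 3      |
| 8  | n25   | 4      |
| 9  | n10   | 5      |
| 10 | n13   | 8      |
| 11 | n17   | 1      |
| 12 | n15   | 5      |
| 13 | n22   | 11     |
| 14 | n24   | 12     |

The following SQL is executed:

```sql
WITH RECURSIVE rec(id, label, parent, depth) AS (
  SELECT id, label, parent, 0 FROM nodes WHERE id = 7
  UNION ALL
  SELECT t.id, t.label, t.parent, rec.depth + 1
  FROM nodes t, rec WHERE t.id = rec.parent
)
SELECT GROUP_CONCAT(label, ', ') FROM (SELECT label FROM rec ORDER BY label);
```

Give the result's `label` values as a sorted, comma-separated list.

Base: id=7 (n31), parent=3, depth 0.
Iteration 1: join on id=3 -> n11 (id 3, parent=2, depth 1).
Iteration 2: join on id=2 -> n20 (id 2, parent=1, depth 2).
Iteration 3: join on id=1 -> n4 (id 1, parent=NULL, depth 3).
Iteration 4: parent is NULL; no match; recursion stops.

n11, n20, n31, n4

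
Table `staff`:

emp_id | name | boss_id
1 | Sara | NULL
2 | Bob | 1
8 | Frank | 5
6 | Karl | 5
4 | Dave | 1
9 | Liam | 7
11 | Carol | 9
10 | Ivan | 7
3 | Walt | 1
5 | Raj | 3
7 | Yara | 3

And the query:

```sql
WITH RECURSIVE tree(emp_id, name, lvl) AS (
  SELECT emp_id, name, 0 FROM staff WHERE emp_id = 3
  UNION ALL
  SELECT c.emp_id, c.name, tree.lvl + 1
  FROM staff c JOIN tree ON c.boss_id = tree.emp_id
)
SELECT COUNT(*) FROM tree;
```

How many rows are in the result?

8

Base: emp_id=3 (Walt) at lvl 0.
Iteration 1: rows with boss_id in {3} -> Raj (id 5, lvl 1), Yara (id 7, lvl 1).
Iteration 2: rows with boss_id in {5,7} -> Karl (id 6, lvl 2), Frank (id 8, lvl 2), Liam (id 9, lvl 2), Ivan (id 10, lvl 2).
Iteration 3: rows with boss_id in {6,8,9,10} -> Carol (id 11, lvl 3).
Iteration 4: no rows with boss_id in {11}; recursion stops.
Total rows emitted: 8.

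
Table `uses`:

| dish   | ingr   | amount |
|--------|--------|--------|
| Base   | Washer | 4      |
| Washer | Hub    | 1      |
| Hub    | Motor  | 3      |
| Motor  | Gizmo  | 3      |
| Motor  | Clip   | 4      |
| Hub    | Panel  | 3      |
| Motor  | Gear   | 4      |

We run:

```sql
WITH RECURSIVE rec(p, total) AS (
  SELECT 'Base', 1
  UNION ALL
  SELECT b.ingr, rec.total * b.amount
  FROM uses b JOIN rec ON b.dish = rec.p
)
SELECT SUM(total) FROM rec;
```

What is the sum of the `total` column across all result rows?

Base: (Base, total=1).
Iteration 1: components of {Base} -> Washer = 1*4 = 4.
Iteration 2: components of {Washer} -> Hub = 4*1 = 4.
Iteration 3: components of {Hub} -> Motor = 4*3 = 12, Panel = 4*3 = 12.
Iteration 4: components of {Motor,Panel} -> Clip = 12*4 = 48, Gear = 12*4 = 48, Gizmo = 12*3 = 36.
Iteration 5: no further components; recursion stops.
SUM(total) = 1 + 4 + 4 + 12 + 12 + 36 + 48 + 48 = 165.

165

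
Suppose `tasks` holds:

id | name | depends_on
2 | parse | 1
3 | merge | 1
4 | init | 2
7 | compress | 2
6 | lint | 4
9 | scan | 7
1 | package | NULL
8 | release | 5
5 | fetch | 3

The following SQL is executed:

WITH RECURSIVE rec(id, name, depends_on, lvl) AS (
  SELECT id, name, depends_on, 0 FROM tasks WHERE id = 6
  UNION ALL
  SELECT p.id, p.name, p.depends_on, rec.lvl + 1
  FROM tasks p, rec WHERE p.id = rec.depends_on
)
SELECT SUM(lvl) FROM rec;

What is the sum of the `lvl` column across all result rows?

6

Base: id=6 (lint), depends_on=4, lvl 0.
Iteration 1: join on id=4 -> init (id 4, depends_on=2, lvl 1).
Iteration 2: join on id=2 -> parse (id 2, depends_on=1, lvl 2).
Iteration 3: join on id=1 -> package (id 1, depends_on=NULL, lvl 3).
Iteration 4: depends_on is NULL; no match; recursion stops.
SUM(lvl) = 0 + 1 + 2 + 3 = 6.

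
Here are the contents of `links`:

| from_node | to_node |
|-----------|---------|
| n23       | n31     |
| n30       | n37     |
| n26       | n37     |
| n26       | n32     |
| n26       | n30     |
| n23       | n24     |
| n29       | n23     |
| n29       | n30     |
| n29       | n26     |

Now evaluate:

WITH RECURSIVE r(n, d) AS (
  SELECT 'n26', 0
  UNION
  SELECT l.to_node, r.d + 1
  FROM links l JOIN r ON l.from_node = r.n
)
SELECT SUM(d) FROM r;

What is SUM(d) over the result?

5

Base: (n26, d=0).
Iteration 1: edges from {n26} -> (n30, d=1), (n32, d=1), (n37, d=1).
Iteration 2: edges from {n30,n32,n37} -> (n37, d=2).
Iteration 3: no outgoing edges from {n37}; recursion stops.
SUM(d) = 0 + 1 + 1 + 1 + 2 = 5.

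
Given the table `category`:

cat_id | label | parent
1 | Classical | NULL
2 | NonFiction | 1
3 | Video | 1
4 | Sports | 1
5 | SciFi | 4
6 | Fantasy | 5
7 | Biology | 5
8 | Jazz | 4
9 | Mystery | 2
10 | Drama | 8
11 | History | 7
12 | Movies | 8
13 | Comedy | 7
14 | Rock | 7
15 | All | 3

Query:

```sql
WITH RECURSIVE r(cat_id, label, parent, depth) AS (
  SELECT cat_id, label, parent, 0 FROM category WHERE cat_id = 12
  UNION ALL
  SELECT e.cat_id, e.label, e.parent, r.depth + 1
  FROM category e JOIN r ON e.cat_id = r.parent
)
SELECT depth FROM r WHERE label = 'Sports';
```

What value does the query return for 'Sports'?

2

Base: cat_id=12 (Movies), parent=8, depth 0.
Iteration 1: join on cat_id=8 -> Jazz (id 8, parent=4, depth 1).
Iteration 2: join on cat_id=4 -> Sports (id 4, parent=1, depth 2).
Iteration 3: join on cat_id=1 -> Classical (id 1, parent=NULL, depth 3).
Iteration 4: parent is NULL; no match; recursion stops.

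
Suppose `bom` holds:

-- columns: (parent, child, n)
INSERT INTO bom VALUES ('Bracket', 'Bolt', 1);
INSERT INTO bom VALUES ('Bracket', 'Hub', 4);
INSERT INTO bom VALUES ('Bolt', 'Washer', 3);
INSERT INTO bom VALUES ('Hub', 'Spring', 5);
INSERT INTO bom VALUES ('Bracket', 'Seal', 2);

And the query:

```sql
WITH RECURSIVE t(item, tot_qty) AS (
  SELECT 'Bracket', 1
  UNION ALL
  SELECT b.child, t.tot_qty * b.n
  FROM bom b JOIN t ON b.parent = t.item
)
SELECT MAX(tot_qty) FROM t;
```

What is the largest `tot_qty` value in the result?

20

Base: (Bracket, tot_qty=1).
Iteration 1: components of {Bracket} -> Bolt = 1*1 = 1, Hub = 1*4 = 4, Seal = 1*2 = 2.
Iteration 2: components of {Bolt,Hub,Seal} -> Spring = 4*5 = 20, Washer = 1*3 = 3.
Iteration 3: no further components; recursion stops.
tot_qty values: 1, 1, 4, 2, 3, 20; the maximum is 20.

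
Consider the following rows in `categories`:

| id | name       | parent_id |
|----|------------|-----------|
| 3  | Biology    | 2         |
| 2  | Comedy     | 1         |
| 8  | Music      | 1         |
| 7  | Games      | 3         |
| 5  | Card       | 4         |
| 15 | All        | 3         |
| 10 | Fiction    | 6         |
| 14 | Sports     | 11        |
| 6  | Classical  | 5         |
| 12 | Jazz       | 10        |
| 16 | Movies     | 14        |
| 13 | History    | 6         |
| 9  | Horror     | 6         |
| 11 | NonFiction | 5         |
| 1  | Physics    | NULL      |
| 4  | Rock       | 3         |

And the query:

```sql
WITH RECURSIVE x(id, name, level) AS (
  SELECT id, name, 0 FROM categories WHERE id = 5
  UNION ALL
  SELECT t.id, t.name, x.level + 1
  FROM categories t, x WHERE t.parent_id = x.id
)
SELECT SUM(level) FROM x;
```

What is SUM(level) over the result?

Base: id=5 (Card) at level 0.
Iteration 1: rows with parent_id in {5} -> Classical (id 6, level 1), NonFiction (id 11, level 1).
Iteration 2: rows with parent_id in {6,11} -> Horror (id 9, level 2), Fiction (id 10, level 2), History (id 13, level 2), Sports (id 14, level 2).
Iteration 3: rows with parent_id in {9,10,13,14} -> Jazz (id 12, level 3), Movies (id 16, level 3).
Iteration 4: no rows with parent_id in {12,16}; recursion stops.
SUM(level) = 0 + 1 + 1 + 2 + 2 + 2 + 2 + 3 + 3 = 16.

16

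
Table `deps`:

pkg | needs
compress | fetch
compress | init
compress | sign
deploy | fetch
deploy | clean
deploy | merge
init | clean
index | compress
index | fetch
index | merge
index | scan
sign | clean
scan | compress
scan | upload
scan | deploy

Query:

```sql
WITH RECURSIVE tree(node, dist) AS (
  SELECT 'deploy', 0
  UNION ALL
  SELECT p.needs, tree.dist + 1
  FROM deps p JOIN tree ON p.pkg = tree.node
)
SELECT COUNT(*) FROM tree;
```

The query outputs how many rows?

Base: (deploy, dist=0).
Iteration 1: edges from {deploy} -> (clean, dist=1), (fetch, dist=1), (merge, dist=1).
Iteration 2: no outgoing edges from {clean,fetch,merge}; recursion stops.
Total rows emitted: 4.

4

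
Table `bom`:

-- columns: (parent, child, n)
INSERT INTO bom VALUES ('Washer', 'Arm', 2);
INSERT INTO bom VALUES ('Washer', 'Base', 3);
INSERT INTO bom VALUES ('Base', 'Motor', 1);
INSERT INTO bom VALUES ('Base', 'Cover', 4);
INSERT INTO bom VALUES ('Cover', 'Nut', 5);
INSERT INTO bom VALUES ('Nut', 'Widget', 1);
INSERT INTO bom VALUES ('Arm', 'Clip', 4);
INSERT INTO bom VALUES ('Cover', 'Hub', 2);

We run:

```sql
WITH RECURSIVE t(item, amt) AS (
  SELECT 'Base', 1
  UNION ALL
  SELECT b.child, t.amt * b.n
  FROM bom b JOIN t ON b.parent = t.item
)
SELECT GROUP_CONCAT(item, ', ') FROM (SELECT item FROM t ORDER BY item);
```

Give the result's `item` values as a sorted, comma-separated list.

Base, Cover, Hub, Motor, Nut, Widget

Base: (Base, amt=1).
Iteration 1: components of {Base} -> Cover = 1*4 = 4, Motor = 1*1 = 1.
Iteration 2: components of {Cover,Motor} -> Hub = 4*2 = 8, Nut = 4*5 = 20.
Iteration 3: components of {Hub,Nut} -> Widget = 20*1 = 20.
Iteration 4: no further components; recursion stops.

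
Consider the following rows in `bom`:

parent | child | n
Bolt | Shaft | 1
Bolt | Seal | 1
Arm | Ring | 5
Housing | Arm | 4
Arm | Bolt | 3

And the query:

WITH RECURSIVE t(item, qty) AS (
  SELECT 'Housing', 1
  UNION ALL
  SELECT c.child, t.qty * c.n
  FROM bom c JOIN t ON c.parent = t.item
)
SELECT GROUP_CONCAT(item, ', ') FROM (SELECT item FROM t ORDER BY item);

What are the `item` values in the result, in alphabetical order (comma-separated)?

Base: (Housing, qty=1).
Iteration 1: components of {Housing} -> Arm = 1*4 = 4.
Iteration 2: components of {Arm} -> Bolt = 4*3 = 12, Ring = 4*5 = 20.
Iteration 3: components of {Bolt,Ring} -> Seal = 12*1 = 12, Shaft = 12*1 = 12.
Iteration 4: no further components; recursion stops.

Arm, Bolt, Housing, Ring, Seal, Shaft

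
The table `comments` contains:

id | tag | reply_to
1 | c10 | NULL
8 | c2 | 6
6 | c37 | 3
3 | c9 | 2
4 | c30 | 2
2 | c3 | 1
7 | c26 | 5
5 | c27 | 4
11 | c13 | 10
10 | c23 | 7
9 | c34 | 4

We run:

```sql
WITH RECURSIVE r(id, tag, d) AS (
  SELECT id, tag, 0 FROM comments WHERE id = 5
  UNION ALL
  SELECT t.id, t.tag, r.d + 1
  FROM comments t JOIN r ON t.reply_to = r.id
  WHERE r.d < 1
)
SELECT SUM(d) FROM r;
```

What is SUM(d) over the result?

Base: id=5 (c27) at d 0.
Iteration 1: rows with reply_to in {5} -> c26 (id 7, d 1).
Iteration 2: d < 1 fails for all current rows; recursion stops.
SUM(d) = 0 + 1 = 1.

1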